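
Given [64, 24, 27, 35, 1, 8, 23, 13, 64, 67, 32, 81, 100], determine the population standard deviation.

29.3667

Step 1: Compute the mean: 41.4615
Step 2: Sum of squared deviations from the mean: 11211.2308
Step 3: Population variance = 11211.2308 / 13 = 862.4024
Step 4: Standard deviation = sqrt(862.4024) = 29.3667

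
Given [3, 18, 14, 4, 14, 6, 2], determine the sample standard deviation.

6.4476

Step 1: Compute the mean: 8.7143
Step 2: Sum of squared deviations from the mean: 249.4286
Step 3: Sample variance = 249.4286 / 6 = 41.5714
Step 4: Standard deviation = sqrt(41.5714) = 6.4476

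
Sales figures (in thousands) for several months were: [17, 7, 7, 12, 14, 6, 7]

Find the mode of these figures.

7

Step 1: Count the frequency of each value:
  6: appears 1 time(s)
  7: appears 3 time(s)
  12: appears 1 time(s)
  14: appears 1 time(s)
  17: appears 1 time(s)
Step 2: The value 7 appears most frequently (3 times).
Step 3: Mode = 7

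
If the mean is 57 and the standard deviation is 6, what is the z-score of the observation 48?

-1.5

Step 1: Recall the z-score formula: z = (x - mu) / sigma
Step 2: Substitute values: z = (48 - 57) / 6
Step 3: z = -9 / 6 = -1.5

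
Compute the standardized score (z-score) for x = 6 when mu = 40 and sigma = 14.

-2.4286

Step 1: Recall the z-score formula: z = (x - mu) / sigma
Step 2: Substitute values: z = (6 - 40) / 14
Step 3: z = -34 / 14 = -2.4286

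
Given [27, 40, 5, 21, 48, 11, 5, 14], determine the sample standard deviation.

15.9726

Step 1: Compute the mean: 21.375
Step 2: Sum of squared deviations from the mean: 1785.875
Step 3: Sample variance = 1785.875 / 7 = 255.125
Step 4: Standard deviation = sqrt(255.125) = 15.9726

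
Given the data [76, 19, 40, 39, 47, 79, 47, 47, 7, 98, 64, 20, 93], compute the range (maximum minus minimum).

91

Step 1: Identify the maximum value: max = 98
Step 2: Identify the minimum value: min = 7
Step 3: Range = max - min = 98 - 7 = 91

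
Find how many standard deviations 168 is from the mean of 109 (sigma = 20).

2.95

Step 1: Recall the z-score formula: z = (x - mu) / sigma
Step 2: Substitute values: z = (168 - 109) / 20
Step 3: z = 59 / 20 = 2.95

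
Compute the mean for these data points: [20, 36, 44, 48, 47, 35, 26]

36.5714

Step 1: Sum all values: 20 + 36 + 44 + 48 + 47 + 35 + 26 = 256
Step 2: Count the number of values: n = 7
Step 3: Mean = sum / n = 256 / 7 = 36.5714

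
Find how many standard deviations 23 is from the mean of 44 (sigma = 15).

-1.4

Step 1: Recall the z-score formula: z = (x - mu) / sigma
Step 2: Substitute values: z = (23 - 44) / 15
Step 3: z = -21 / 15 = -1.4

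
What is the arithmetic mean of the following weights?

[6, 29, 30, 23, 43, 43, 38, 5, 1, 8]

22.6

Step 1: Sum all values: 6 + 29 + 30 + 23 + 43 + 43 + 38 + 5 + 1 + 8 = 226
Step 2: Count the number of values: n = 10
Step 3: Mean = sum / n = 226 / 10 = 22.6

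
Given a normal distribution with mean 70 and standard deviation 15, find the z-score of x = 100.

2

Step 1: Recall the z-score formula: z = (x - mu) / sigma
Step 2: Substitute values: z = (100 - 70) / 15
Step 3: z = 30 / 15 = 2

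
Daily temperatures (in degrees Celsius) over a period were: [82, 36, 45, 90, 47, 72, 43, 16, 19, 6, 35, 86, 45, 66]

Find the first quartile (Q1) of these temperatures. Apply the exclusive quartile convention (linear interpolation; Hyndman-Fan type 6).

31

Step 1: Sort the data: [6, 16, 19, 35, 36, 43, 45, 45, 47, 66, 72, 82, 86, 90]
Step 2: n = 14
Step 3: Using the exclusive quartile method:
  Q1 = 31
  Q2 (median) = 45
  Q3 = 74.5
  IQR = Q3 - Q1 = 74.5 - 31 = 43.5
Step 4: Q1 = 31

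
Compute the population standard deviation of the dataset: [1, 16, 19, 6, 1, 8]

6.8981

Step 1: Compute the mean: 8.5
Step 2: Sum of squared deviations from the mean: 285.5
Step 3: Population variance = 285.5 / 6 = 47.5833
Step 4: Standard deviation = sqrt(47.5833) = 6.8981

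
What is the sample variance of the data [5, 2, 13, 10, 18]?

40.3

Step 1: Compute the mean: (5 + 2 + 13 + 10 + 18) / 5 = 9.6
Step 2: Compute squared deviations from the mean:
  (5 - 9.6)^2 = 21.16
  (2 - 9.6)^2 = 57.76
  (13 - 9.6)^2 = 11.56
  (10 - 9.6)^2 = 0.16
  (18 - 9.6)^2 = 70.56
Step 3: Sum of squared deviations = 161.2
Step 4: Sample variance = 161.2 / 4 = 40.3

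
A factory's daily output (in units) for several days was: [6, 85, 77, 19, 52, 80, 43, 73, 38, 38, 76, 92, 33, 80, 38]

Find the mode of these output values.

38

Step 1: Count the frequency of each value:
  6: appears 1 time(s)
  19: appears 1 time(s)
  33: appears 1 time(s)
  38: appears 3 time(s)
  43: appears 1 time(s)
  52: appears 1 time(s)
  73: appears 1 time(s)
  76: appears 1 time(s)
  77: appears 1 time(s)
  80: appears 2 time(s)
  85: appears 1 time(s)
  92: appears 1 time(s)
Step 2: The value 38 appears most frequently (3 times).
Step 3: Mode = 38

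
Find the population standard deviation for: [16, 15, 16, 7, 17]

3.6551

Step 1: Compute the mean: 14.2
Step 2: Sum of squared deviations from the mean: 66.8
Step 3: Population variance = 66.8 / 5 = 13.36
Step 4: Standard deviation = sqrt(13.36) = 3.6551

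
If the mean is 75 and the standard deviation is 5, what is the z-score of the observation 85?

2

Step 1: Recall the z-score formula: z = (x - mu) / sigma
Step 2: Substitute values: z = (85 - 75) / 5
Step 3: z = 10 / 5 = 2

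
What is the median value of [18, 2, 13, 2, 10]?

10

Step 1: Sort the data in ascending order: [2, 2, 10, 13, 18]
Step 2: The number of values is n = 5.
Step 3: Since n is odd, the median is the middle value at position 3: 10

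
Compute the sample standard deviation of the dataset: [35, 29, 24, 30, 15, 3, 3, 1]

13.8151

Step 1: Compute the mean: 17.5
Step 2: Sum of squared deviations from the mean: 1336
Step 3: Sample variance = 1336 / 7 = 190.8571
Step 4: Standard deviation = sqrt(190.8571) = 13.8151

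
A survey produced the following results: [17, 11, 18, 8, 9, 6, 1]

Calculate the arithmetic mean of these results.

10

Step 1: Sum all values: 17 + 11 + 18 + 8 + 9 + 6 + 1 = 70
Step 2: Count the number of values: n = 7
Step 3: Mean = sum / n = 70 / 7 = 10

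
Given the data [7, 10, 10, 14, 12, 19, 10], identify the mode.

10

Step 1: Count the frequency of each value:
  7: appears 1 time(s)
  10: appears 3 time(s)
  12: appears 1 time(s)
  14: appears 1 time(s)
  19: appears 1 time(s)
Step 2: The value 10 appears most frequently (3 times).
Step 3: Mode = 10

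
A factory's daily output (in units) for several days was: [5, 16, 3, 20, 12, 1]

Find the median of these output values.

8.5

Step 1: Sort the data in ascending order: [1, 3, 5, 12, 16, 20]
Step 2: The number of values is n = 6.
Step 3: Since n is even, the median is the average of positions 3 and 4:
  Median = (5 + 12) / 2 = 8.5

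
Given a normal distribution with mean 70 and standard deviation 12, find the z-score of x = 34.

-3

Step 1: Recall the z-score formula: z = (x - mu) / sigma
Step 2: Substitute values: z = (34 - 70) / 12
Step 3: z = -36 / 12 = -3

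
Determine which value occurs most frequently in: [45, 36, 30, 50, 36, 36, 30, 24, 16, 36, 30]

36

Step 1: Count the frequency of each value:
  16: appears 1 time(s)
  24: appears 1 time(s)
  30: appears 3 time(s)
  36: appears 4 time(s)
  45: appears 1 time(s)
  50: appears 1 time(s)
Step 2: The value 36 appears most frequently (4 times).
Step 3: Mode = 36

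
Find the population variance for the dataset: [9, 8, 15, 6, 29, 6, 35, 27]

119.8594

Step 1: Compute the mean: (9 + 8 + 15 + 6 + 29 + 6 + 35 + 27) / 8 = 16.875
Step 2: Compute squared deviations from the mean:
  (9 - 16.875)^2 = 62.0156
  (8 - 16.875)^2 = 78.7656
  (15 - 16.875)^2 = 3.5156
  (6 - 16.875)^2 = 118.2656
  (29 - 16.875)^2 = 147.0156
  (6 - 16.875)^2 = 118.2656
  (35 - 16.875)^2 = 328.5156
  (27 - 16.875)^2 = 102.5156
Step 3: Sum of squared deviations = 958.875
Step 4: Population variance = 958.875 / 8 = 119.8594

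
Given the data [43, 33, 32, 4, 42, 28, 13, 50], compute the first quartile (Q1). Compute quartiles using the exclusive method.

16.75

Step 1: Sort the data: [4, 13, 28, 32, 33, 42, 43, 50]
Step 2: n = 8
Step 3: Using the exclusive quartile method:
  Q1 = 16.75
  Q2 (median) = 32.5
  Q3 = 42.75
  IQR = Q3 - Q1 = 42.75 - 16.75 = 26
Step 4: Q1 = 16.75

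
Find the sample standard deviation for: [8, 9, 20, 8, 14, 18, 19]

5.3763

Step 1: Compute the mean: 13.7143
Step 2: Sum of squared deviations from the mean: 173.4286
Step 3: Sample variance = 173.4286 / 6 = 28.9048
Step 4: Standard deviation = sqrt(28.9048) = 5.3763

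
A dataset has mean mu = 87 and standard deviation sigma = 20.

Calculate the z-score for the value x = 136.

2.45

Step 1: Recall the z-score formula: z = (x - mu) / sigma
Step 2: Substitute values: z = (136 - 87) / 20
Step 3: z = 49 / 20 = 2.45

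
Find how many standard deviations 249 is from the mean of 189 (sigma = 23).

2.6087

Step 1: Recall the z-score formula: z = (x - mu) / sigma
Step 2: Substitute values: z = (249 - 189) / 23
Step 3: z = 60 / 23 = 2.6087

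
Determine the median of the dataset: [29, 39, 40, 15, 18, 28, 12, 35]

28.5

Step 1: Sort the data in ascending order: [12, 15, 18, 28, 29, 35, 39, 40]
Step 2: The number of values is n = 8.
Step 3: Since n is even, the median is the average of positions 4 and 5:
  Median = (28 + 29) / 2 = 28.5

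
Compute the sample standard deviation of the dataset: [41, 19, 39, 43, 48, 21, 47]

11.9503

Step 1: Compute the mean: 36.8571
Step 2: Sum of squared deviations from the mean: 856.8571
Step 3: Sample variance = 856.8571 / 6 = 142.8095
Step 4: Standard deviation = sqrt(142.8095) = 11.9503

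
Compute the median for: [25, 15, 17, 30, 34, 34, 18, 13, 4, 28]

21.5

Step 1: Sort the data in ascending order: [4, 13, 15, 17, 18, 25, 28, 30, 34, 34]
Step 2: The number of values is n = 10.
Step 3: Since n is even, the median is the average of positions 5 and 6:
  Median = (18 + 25) / 2 = 21.5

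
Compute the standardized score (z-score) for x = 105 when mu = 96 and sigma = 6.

1.5

Step 1: Recall the z-score formula: z = (x - mu) / sigma
Step 2: Substitute values: z = (105 - 96) / 6
Step 3: z = 9 / 6 = 1.5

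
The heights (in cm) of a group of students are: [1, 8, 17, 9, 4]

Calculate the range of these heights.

16

Step 1: Identify the maximum value: max = 17
Step 2: Identify the minimum value: min = 1
Step 3: Range = max - min = 17 - 1 = 16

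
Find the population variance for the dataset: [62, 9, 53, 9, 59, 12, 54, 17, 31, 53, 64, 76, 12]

564.9822

Step 1: Compute the mean: (62 + 9 + 53 + 9 + 59 + 12 + 54 + 17 + 31 + 53 + 64 + 76 + 12) / 13 = 39.3077
Step 2: Compute squared deviations from the mean:
  (62 - 39.3077)^2 = 514.9408
  (9 - 39.3077)^2 = 918.5562
  (53 - 39.3077)^2 = 187.4793
  (9 - 39.3077)^2 = 918.5562
  (59 - 39.3077)^2 = 387.787
  (12 - 39.3077)^2 = 745.7101
  (54 - 39.3077)^2 = 215.8639
  (17 - 39.3077)^2 = 497.6331
  (31 - 39.3077)^2 = 69.0178
  (53 - 39.3077)^2 = 187.4793
  (64 - 39.3077)^2 = 609.7101
  (76 - 39.3077)^2 = 1346.3254
  (12 - 39.3077)^2 = 745.7101
Step 3: Sum of squared deviations = 7344.7692
Step 4: Population variance = 7344.7692 / 13 = 564.9822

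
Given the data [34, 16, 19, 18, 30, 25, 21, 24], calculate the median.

22.5

Step 1: Sort the data in ascending order: [16, 18, 19, 21, 24, 25, 30, 34]
Step 2: The number of values is n = 8.
Step 3: Since n is even, the median is the average of positions 4 and 5:
  Median = (21 + 24) / 2 = 22.5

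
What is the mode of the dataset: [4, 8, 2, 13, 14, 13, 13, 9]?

13

Step 1: Count the frequency of each value:
  2: appears 1 time(s)
  4: appears 1 time(s)
  8: appears 1 time(s)
  9: appears 1 time(s)
  13: appears 3 time(s)
  14: appears 1 time(s)
Step 2: The value 13 appears most frequently (3 times).
Step 3: Mode = 13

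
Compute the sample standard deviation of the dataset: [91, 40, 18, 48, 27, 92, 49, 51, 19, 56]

26.019

Step 1: Compute the mean: 49.1
Step 2: Sum of squared deviations from the mean: 6092.9
Step 3: Sample variance = 6092.9 / 9 = 676.9889
Step 4: Standard deviation = sqrt(676.9889) = 26.019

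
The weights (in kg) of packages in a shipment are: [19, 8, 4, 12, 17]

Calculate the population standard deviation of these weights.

5.5498

Step 1: Compute the mean: 12
Step 2: Sum of squared deviations from the mean: 154
Step 3: Population variance = 154 / 5 = 30.8
Step 4: Standard deviation = sqrt(30.8) = 5.5498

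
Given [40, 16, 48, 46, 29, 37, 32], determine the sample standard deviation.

10.9827

Step 1: Compute the mean: 35.4286
Step 2: Sum of squared deviations from the mean: 723.7143
Step 3: Sample variance = 723.7143 / 6 = 120.619
Step 4: Standard deviation = sqrt(120.619) = 10.9827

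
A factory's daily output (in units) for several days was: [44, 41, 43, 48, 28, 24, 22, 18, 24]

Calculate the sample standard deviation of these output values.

11.403

Step 1: Compute the mean: 32.4444
Step 2: Sum of squared deviations from the mean: 1040.2222
Step 3: Sample variance = 1040.2222 / 8 = 130.0278
Step 4: Standard deviation = sqrt(130.0278) = 11.403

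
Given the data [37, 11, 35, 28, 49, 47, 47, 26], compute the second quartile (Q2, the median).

36

Step 1: Sort the data: [11, 26, 28, 35, 37, 47, 47, 49]
Step 2: n = 8
Step 3: Q2 is the median. Since n is even, it is the average of the values at positions 4 and 5:
  Q2 = (35 + 37) / 2 = 36
Step 4: Q2 = 36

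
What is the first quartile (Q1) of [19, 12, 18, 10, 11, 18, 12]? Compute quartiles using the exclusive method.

11

Step 1: Sort the data: [10, 11, 12, 12, 18, 18, 19]
Step 2: n = 7
Step 3: Using the exclusive quartile method:
  Q1 = 11
  Q2 (median) = 12
  Q3 = 18
  IQR = Q3 - Q1 = 18 - 11 = 7
Step 4: Q1 = 11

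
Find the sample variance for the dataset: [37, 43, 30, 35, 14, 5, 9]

228.2381

Step 1: Compute the mean: (37 + 43 + 30 + 35 + 14 + 5 + 9) / 7 = 24.7143
Step 2: Compute squared deviations from the mean:
  (37 - 24.7143)^2 = 150.9388
  (43 - 24.7143)^2 = 334.3673
  (30 - 24.7143)^2 = 27.9388
  (35 - 24.7143)^2 = 105.7959
  (14 - 24.7143)^2 = 114.7959
  (5 - 24.7143)^2 = 388.6531
  (9 - 24.7143)^2 = 246.9388
Step 3: Sum of squared deviations = 1369.4286
Step 4: Sample variance = 1369.4286 / 6 = 228.2381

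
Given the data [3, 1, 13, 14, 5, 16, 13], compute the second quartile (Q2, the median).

13

Step 1: Sort the data: [1, 3, 5, 13, 13, 14, 16]
Step 2: n = 7
Step 3: Q2 is the median. Since n is odd, it is the middle value at position 4: 13
Step 4: Q2 = 13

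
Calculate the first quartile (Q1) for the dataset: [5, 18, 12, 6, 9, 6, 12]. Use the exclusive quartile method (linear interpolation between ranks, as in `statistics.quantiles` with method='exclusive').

6

Step 1: Sort the data: [5, 6, 6, 9, 12, 12, 18]
Step 2: n = 7
Step 3: Using the exclusive quartile method:
  Q1 = 6
  Q2 (median) = 9
  Q3 = 12
  IQR = Q3 - Q1 = 12 - 6 = 6
Step 4: Q1 = 6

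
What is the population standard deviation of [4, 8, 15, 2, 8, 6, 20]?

5.8797

Step 1: Compute the mean: 9
Step 2: Sum of squared deviations from the mean: 242
Step 3: Population variance = 242 / 7 = 34.5714
Step 4: Standard deviation = sqrt(34.5714) = 5.8797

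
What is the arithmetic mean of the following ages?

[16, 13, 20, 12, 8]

13.8

Step 1: Sum all values: 16 + 13 + 20 + 12 + 8 = 69
Step 2: Count the number of values: n = 5
Step 3: Mean = sum / n = 69 / 5 = 13.8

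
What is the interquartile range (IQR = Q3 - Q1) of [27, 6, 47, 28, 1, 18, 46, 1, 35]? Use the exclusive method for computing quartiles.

37

Step 1: Sort the data: [1, 1, 6, 18, 27, 28, 35, 46, 47]
Step 2: n = 9
Step 3: Using the exclusive quartile method:
  Q1 = 3.5
  Q2 (median) = 27
  Q3 = 40.5
  IQR = Q3 - Q1 = 40.5 - 3.5 = 37
Step 4: IQR = 37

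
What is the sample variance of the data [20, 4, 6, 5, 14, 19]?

52.6667

Step 1: Compute the mean: (20 + 4 + 6 + 5 + 14 + 19) / 6 = 11.3333
Step 2: Compute squared deviations from the mean:
  (20 - 11.3333)^2 = 75.1111
  (4 - 11.3333)^2 = 53.7778
  (6 - 11.3333)^2 = 28.4444
  (5 - 11.3333)^2 = 40.1111
  (14 - 11.3333)^2 = 7.1111
  (19 - 11.3333)^2 = 58.7778
Step 3: Sum of squared deviations = 263.3333
Step 4: Sample variance = 263.3333 / 5 = 52.6667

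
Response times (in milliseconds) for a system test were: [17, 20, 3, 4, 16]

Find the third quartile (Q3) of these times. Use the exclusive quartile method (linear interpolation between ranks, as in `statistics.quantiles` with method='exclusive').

18.5

Step 1: Sort the data: [3, 4, 16, 17, 20]
Step 2: n = 5
Step 3: Using the exclusive quartile method:
  Q1 = 3.5
  Q2 (median) = 16
  Q3 = 18.5
  IQR = Q3 - Q1 = 18.5 - 3.5 = 15
Step 4: Q3 = 18.5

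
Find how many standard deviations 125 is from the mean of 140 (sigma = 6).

-2.5

Step 1: Recall the z-score formula: z = (x - mu) / sigma
Step 2: Substitute values: z = (125 - 140) / 6
Step 3: z = -15 / 6 = -2.5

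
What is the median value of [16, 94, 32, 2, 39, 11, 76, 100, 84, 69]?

54

Step 1: Sort the data in ascending order: [2, 11, 16, 32, 39, 69, 76, 84, 94, 100]
Step 2: The number of values is n = 10.
Step 3: Since n is even, the median is the average of positions 5 and 6:
  Median = (39 + 69) / 2 = 54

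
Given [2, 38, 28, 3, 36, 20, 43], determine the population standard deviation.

15.3875

Step 1: Compute the mean: 24.2857
Step 2: Sum of squared deviations from the mean: 1657.4286
Step 3: Population variance = 1657.4286 / 7 = 236.7755
Step 4: Standard deviation = sqrt(236.7755) = 15.3875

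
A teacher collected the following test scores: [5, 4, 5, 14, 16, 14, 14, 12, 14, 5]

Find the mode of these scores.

14

Step 1: Count the frequency of each value:
  4: appears 1 time(s)
  5: appears 3 time(s)
  12: appears 1 time(s)
  14: appears 4 time(s)
  16: appears 1 time(s)
Step 2: The value 14 appears most frequently (4 times).
Step 3: Mode = 14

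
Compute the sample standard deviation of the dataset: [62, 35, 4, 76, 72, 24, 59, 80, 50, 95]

27.8929

Step 1: Compute the mean: 55.7
Step 2: Sum of squared deviations from the mean: 7002.1
Step 3: Sample variance = 7002.1 / 9 = 778.0111
Step 4: Standard deviation = sqrt(778.0111) = 27.8929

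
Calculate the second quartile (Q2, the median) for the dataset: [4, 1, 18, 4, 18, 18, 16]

16

Step 1: Sort the data: [1, 4, 4, 16, 18, 18, 18]
Step 2: n = 7
Step 3: Q2 is the median. Since n is odd, it is the middle value at position 4: 16
Step 4: Q2 = 16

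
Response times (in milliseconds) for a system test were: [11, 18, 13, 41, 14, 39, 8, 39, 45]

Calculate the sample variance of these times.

230.75

Step 1: Compute the mean: (11 + 18 + 13 + 41 + 14 + 39 + 8 + 39 + 45) / 9 = 25.3333
Step 2: Compute squared deviations from the mean:
  (11 - 25.3333)^2 = 205.4444
  (18 - 25.3333)^2 = 53.7778
  (13 - 25.3333)^2 = 152.1111
  (41 - 25.3333)^2 = 245.4444
  (14 - 25.3333)^2 = 128.4444
  (39 - 25.3333)^2 = 186.7778
  (8 - 25.3333)^2 = 300.4444
  (39 - 25.3333)^2 = 186.7778
  (45 - 25.3333)^2 = 386.7778
Step 3: Sum of squared deviations = 1846
Step 4: Sample variance = 1846 / 8 = 230.75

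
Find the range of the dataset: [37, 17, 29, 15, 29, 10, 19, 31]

27

Step 1: Identify the maximum value: max = 37
Step 2: Identify the minimum value: min = 10
Step 3: Range = max - min = 37 - 10 = 27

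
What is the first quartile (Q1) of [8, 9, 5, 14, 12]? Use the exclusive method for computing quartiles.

6.5

Step 1: Sort the data: [5, 8, 9, 12, 14]
Step 2: n = 5
Step 3: Using the exclusive quartile method:
  Q1 = 6.5
  Q2 (median) = 9
  Q3 = 13
  IQR = Q3 - Q1 = 13 - 6.5 = 6.5
Step 4: Q1 = 6.5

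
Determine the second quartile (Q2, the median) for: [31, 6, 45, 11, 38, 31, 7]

31

Step 1: Sort the data: [6, 7, 11, 31, 31, 38, 45]
Step 2: n = 7
Step 3: Q2 is the median. Since n is odd, it is the middle value at position 4: 31
Step 4: Q2 = 31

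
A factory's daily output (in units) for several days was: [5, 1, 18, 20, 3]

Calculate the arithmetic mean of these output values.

9.4

Step 1: Sum all values: 5 + 1 + 18 + 20 + 3 = 47
Step 2: Count the number of values: n = 5
Step 3: Mean = sum / n = 47 / 5 = 9.4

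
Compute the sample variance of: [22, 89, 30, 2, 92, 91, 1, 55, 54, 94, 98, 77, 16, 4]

1468.6429

Step 1: Compute the mean: (22 + 89 + 30 + 2 + 92 + 91 + 1 + 55 + 54 + 94 + 98 + 77 + 16 + 4) / 14 = 51.7857
Step 2: Compute squared deviations from the mean:
  (22 - 51.7857)^2 = 887.1888
  (89 - 51.7857)^2 = 1384.9031
  (30 - 51.7857)^2 = 474.6173
  (2 - 51.7857)^2 = 2478.6173
  (92 - 51.7857)^2 = 1617.1888
  (91 - 51.7857)^2 = 1537.7602
  (1 - 51.7857)^2 = 2579.1888
  (55 - 51.7857)^2 = 10.3316
  (54 - 51.7857)^2 = 4.9031
  (94 - 51.7857)^2 = 1782.0459
  (98 - 51.7857)^2 = 2135.7602
  (77 - 51.7857)^2 = 635.7602
  (16 - 51.7857)^2 = 1280.6173
  (4 - 51.7857)^2 = 2283.4745
Step 3: Sum of squared deviations = 19092.3571
Step 4: Sample variance = 19092.3571 / 13 = 1468.6429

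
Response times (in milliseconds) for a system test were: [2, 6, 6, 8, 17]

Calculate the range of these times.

15

Step 1: Identify the maximum value: max = 17
Step 2: Identify the minimum value: min = 2
Step 3: Range = max - min = 17 - 2 = 15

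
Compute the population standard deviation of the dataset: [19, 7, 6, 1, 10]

5.9532

Step 1: Compute the mean: 8.6
Step 2: Sum of squared deviations from the mean: 177.2
Step 3: Population variance = 177.2 / 5 = 35.44
Step 4: Standard deviation = sqrt(35.44) = 5.9532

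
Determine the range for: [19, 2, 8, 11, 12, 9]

17

Step 1: Identify the maximum value: max = 19
Step 2: Identify the minimum value: min = 2
Step 3: Range = max - min = 19 - 2 = 17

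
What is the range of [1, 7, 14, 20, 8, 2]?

19

Step 1: Identify the maximum value: max = 20
Step 2: Identify the minimum value: min = 1
Step 3: Range = max - min = 20 - 1 = 19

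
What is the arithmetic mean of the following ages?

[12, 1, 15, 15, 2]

9

Step 1: Sum all values: 12 + 1 + 15 + 15 + 2 = 45
Step 2: Count the number of values: n = 5
Step 3: Mean = sum / n = 45 / 5 = 9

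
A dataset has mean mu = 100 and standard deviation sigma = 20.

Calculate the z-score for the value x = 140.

2

Step 1: Recall the z-score formula: z = (x - mu) / sigma
Step 2: Substitute values: z = (140 - 100) / 20
Step 3: z = 40 / 20 = 2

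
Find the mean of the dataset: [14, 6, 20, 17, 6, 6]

11.5

Step 1: Sum all values: 14 + 6 + 20 + 17 + 6 + 6 = 69
Step 2: Count the number of values: n = 6
Step 3: Mean = sum / n = 69 / 6 = 11.5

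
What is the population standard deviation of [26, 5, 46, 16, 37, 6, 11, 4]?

14.8529

Step 1: Compute the mean: 18.875
Step 2: Sum of squared deviations from the mean: 1764.875
Step 3: Population variance = 1764.875 / 8 = 220.6094
Step 4: Standard deviation = sqrt(220.6094) = 14.8529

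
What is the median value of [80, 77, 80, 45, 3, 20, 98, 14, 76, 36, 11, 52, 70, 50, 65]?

52

Step 1: Sort the data in ascending order: [3, 11, 14, 20, 36, 45, 50, 52, 65, 70, 76, 77, 80, 80, 98]
Step 2: The number of values is n = 15.
Step 3: Since n is odd, the median is the middle value at position 8: 52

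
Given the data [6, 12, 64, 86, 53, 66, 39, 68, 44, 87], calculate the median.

58.5

Step 1: Sort the data in ascending order: [6, 12, 39, 44, 53, 64, 66, 68, 86, 87]
Step 2: The number of values is n = 10.
Step 3: Since n is even, the median is the average of positions 5 and 6:
  Median = (53 + 64) / 2 = 58.5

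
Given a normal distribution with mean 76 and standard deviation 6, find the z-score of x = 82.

1

Step 1: Recall the z-score formula: z = (x - mu) / sigma
Step 2: Substitute values: z = (82 - 76) / 6
Step 3: z = 6 / 6 = 1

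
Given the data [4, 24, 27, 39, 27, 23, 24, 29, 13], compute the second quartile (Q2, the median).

24

Step 1: Sort the data: [4, 13, 23, 24, 24, 27, 27, 29, 39]
Step 2: n = 9
Step 3: Q2 is the median. Since n is odd, it is the middle value at position 5: 24
Step 4: Q2 = 24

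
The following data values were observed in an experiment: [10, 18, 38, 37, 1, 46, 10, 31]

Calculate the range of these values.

45

Step 1: Identify the maximum value: max = 46
Step 2: Identify the minimum value: min = 1
Step 3: Range = max - min = 46 - 1 = 45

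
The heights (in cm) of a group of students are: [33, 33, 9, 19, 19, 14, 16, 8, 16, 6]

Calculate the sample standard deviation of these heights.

9.4051

Step 1: Compute the mean: 17.3
Step 2: Sum of squared deviations from the mean: 796.1
Step 3: Sample variance = 796.1 / 9 = 88.4556
Step 4: Standard deviation = sqrt(88.4556) = 9.4051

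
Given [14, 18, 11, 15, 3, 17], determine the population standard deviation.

5

Step 1: Compute the mean: 13
Step 2: Sum of squared deviations from the mean: 150
Step 3: Population variance = 150 / 6 = 25
Step 4: Standard deviation = sqrt(25) = 5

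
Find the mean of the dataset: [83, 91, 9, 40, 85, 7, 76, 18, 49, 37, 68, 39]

50.1667

Step 1: Sum all values: 83 + 91 + 9 + 40 + 85 + 7 + 76 + 18 + 49 + 37 + 68 + 39 = 602
Step 2: Count the number of values: n = 12
Step 3: Mean = sum / n = 602 / 12 = 50.1667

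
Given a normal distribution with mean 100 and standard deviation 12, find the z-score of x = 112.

1

Step 1: Recall the z-score formula: z = (x - mu) / sigma
Step 2: Substitute values: z = (112 - 100) / 12
Step 3: z = 12 / 12 = 1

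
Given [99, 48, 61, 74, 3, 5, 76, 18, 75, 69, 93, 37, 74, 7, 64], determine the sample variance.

1033.8381

Step 1: Compute the mean: (99 + 48 + 61 + 74 + 3 + 5 + 76 + 18 + 75 + 69 + 93 + 37 + 74 + 7 + 64) / 15 = 53.5333
Step 2: Compute squared deviations from the mean:
  (99 - 53.5333)^2 = 2067.2178
  (48 - 53.5333)^2 = 30.6178
  (61 - 53.5333)^2 = 55.7511
  (74 - 53.5333)^2 = 418.8844
  (3 - 53.5333)^2 = 2553.6178
  (5 - 53.5333)^2 = 2355.4844
  (76 - 53.5333)^2 = 504.7511
  (18 - 53.5333)^2 = 1262.6178
  (75 - 53.5333)^2 = 460.8178
  (69 - 53.5333)^2 = 239.2178
  (93 - 53.5333)^2 = 1557.6178
  (37 - 53.5333)^2 = 273.3511
  (74 - 53.5333)^2 = 418.8844
  (7 - 53.5333)^2 = 2165.3511
  (64 - 53.5333)^2 = 109.5511
Step 3: Sum of squared deviations = 14473.7333
Step 4: Sample variance = 14473.7333 / 14 = 1033.8381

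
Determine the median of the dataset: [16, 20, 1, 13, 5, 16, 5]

13

Step 1: Sort the data in ascending order: [1, 5, 5, 13, 16, 16, 20]
Step 2: The number of values is n = 7.
Step 3: Since n is odd, the median is the middle value at position 4: 13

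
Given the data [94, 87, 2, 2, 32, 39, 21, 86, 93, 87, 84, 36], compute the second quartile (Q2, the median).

61.5

Step 1: Sort the data: [2, 2, 21, 32, 36, 39, 84, 86, 87, 87, 93, 94]
Step 2: n = 12
Step 3: Q2 is the median. Since n is even, it is the average of the values at positions 6 and 7:
  Q2 = (39 + 84) / 2 = 61.5
Step 4: Q2 = 61.5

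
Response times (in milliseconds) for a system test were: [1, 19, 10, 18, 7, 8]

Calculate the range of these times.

18

Step 1: Identify the maximum value: max = 19
Step 2: Identify the minimum value: min = 1
Step 3: Range = max - min = 19 - 1 = 18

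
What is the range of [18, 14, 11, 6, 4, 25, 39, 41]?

37

Step 1: Identify the maximum value: max = 41
Step 2: Identify the minimum value: min = 4
Step 3: Range = max - min = 41 - 4 = 37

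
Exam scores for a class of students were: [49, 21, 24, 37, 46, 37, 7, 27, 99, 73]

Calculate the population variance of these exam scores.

654

Step 1: Compute the mean: (49 + 21 + 24 + 37 + 46 + 37 + 7 + 27 + 99 + 73) / 10 = 42
Step 2: Compute squared deviations from the mean:
  (49 - 42)^2 = 49
  (21 - 42)^2 = 441
  (24 - 42)^2 = 324
  (37 - 42)^2 = 25
  (46 - 42)^2 = 16
  (37 - 42)^2 = 25
  (7 - 42)^2 = 1225
  (27 - 42)^2 = 225
  (99 - 42)^2 = 3249
  (73 - 42)^2 = 961
Step 3: Sum of squared deviations = 6540
Step 4: Population variance = 6540 / 10 = 654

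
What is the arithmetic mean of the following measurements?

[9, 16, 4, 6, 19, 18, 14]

12.2857

Step 1: Sum all values: 9 + 16 + 4 + 6 + 19 + 18 + 14 = 86
Step 2: Count the number of values: n = 7
Step 3: Mean = sum / n = 86 / 7 = 12.2857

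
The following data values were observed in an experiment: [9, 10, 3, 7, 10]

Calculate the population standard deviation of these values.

2.6382

Step 1: Compute the mean: 7.8
Step 2: Sum of squared deviations from the mean: 34.8
Step 3: Population variance = 34.8 / 5 = 6.96
Step 4: Standard deviation = sqrt(6.96) = 2.6382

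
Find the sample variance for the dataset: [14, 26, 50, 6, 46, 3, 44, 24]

339.125

Step 1: Compute the mean: (14 + 26 + 50 + 6 + 46 + 3 + 44 + 24) / 8 = 26.625
Step 2: Compute squared deviations from the mean:
  (14 - 26.625)^2 = 159.3906
  (26 - 26.625)^2 = 0.3906
  (50 - 26.625)^2 = 546.3906
  (6 - 26.625)^2 = 425.3906
  (46 - 26.625)^2 = 375.3906
  (3 - 26.625)^2 = 558.1406
  (44 - 26.625)^2 = 301.8906
  (24 - 26.625)^2 = 6.8906
Step 3: Sum of squared deviations = 2373.875
Step 4: Sample variance = 2373.875 / 7 = 339.125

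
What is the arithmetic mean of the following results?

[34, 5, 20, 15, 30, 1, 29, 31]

20.625

Step 1: Sum all values: 34 + 5 + 20 + 15 + 30 + 1 + 29 + 31 = 165
Step 2: Count the number of values: n = 8
Step 3: Mean = sum / n = 165 / 8 = 20.625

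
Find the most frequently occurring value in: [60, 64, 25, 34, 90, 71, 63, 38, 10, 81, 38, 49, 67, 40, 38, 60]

38

Step 1: Count the frequency of each value:
  10: appears 1 time(s)
  25: appears 1 time(s)
  34: appears 1 time(s)
  38: appears 3 time(s)
  40: appears 1 time(s)
  49: appears 1 time(s)
  60: appears 2 time(s)
  63: appears 1 time(s)
  64: appears 1 time(s)
  67: appears 1 time(s)
  71: appears 1 time(s)
  81: appears 1 time(s)
  90: appears 1 time(s)
Step 2: The value 38 appears most frequently (3 times).
Step 3: Mode = 38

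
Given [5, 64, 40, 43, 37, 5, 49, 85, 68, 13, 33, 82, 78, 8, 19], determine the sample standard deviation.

28.4466

Step 1: Compute the mean: 41.9333
Step 2: Sum of squared deviations from the mean: 11328.9333
Step 3: Sample variance = 11328.9333 / 14 = 809.2095
Step 4: Standard deviation = sqrt(809.2095) = 28.4466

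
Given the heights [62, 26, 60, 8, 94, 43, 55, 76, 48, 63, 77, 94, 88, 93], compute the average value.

63.3571

Step 1: Sum all values: 62 + 26 + 60 + 8 + 94 + 43 + 55 + 76 + 48 + 63 + 77 + 94 + 88 + 93 = 887
Step 2: Count the number of values: n = 14
Step 3: Mean = sum / n = 887 / 14 = 63.3571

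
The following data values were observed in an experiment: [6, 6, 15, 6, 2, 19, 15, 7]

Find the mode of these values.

6

Step 1: Count the frequency of each value:
  2: appears 1 time(s)
  6: appears 3 time(s)
  7: appears 1 time(s)
  15: appears 2 time(s)
  19: appears 1 time(s)
Step 2: The value 6 appears most frequently (3 times).
Step 3: Mode = 6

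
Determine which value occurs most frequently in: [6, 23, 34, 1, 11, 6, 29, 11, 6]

6

Step 1: Count the frequency of each value:
  1: appears 1 time(s)
  6: appears 3 time(s)
  11: appears 2 time(s)
  23: appears 1 time(s)
  29: appears 1 time(s)
  34: appears 1 time(s)
Step 2: The value 6 appears most frequently (3 times).
Step 3: Mode = 6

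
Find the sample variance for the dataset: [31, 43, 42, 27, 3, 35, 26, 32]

156.6964

Step 1: Compute the mean: (31 + 43 + 42 + 27 + 3 + 35 + 26 + 32) / 8 = 29.875
Step 2: Compute squared deviations from the mean:
  (31 - 29.875)^2 = 1.2656
  (43 - 29.875)^2 = 172.2656
  (42 - 29.875)^2 = 147.0156
  (27 - 29.875)^2 = 8.2656
  (3 - 29.875)^2 = 722.2656
  (35 - 29.875)^2 = 26.2656
  (26 - 29.875)^2 = 15.0156
  (32 - 29.875)^2 = 4.5156
Step 3: Sum of squared deviations = 1096.875
Step 4: Sample variance = 1096.875 / 7 = 156.6964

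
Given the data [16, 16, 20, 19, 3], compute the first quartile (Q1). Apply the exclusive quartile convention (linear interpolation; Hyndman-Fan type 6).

9.5

Step 1: Sort the data: [3, 16, 16, 19, 20]
Step 2: n = 5
Step 3: Using the exclusive quartile method:
  Q1 = 9.5
  Q2 (median) = 16
  Q3 = 19.5
  IQR = Q3 - Q1 = 19.5 - 9.5 = 10
Step 4: Q1 = 9.5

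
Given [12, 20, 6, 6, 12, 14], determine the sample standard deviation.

5.2789

Step 1: Compute the mean: 11.6667
Step 2: Sum of squared deviations from the mean: 139.3333
Step 3: Sample variance = 139.3333 / 5 = 27.8667
Step 4: Standard deviation = sqrt(27.8667) = 5.2789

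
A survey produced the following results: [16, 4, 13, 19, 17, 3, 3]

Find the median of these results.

13

Step 1: Sort the data in ascending order: [3, 3, 4, 13, 16, 17, 19]
Step 2: The number of values is n = 7.
Step 3: Since n is odd, the median is the middle value at position 4: 13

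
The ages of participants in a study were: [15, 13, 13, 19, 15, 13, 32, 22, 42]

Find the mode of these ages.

13

Step 1: Count the frequency of each value:
  13: appears 3 time(s)
  15: appears 2 time(s)
  19: appears 1 time(s)
  22: appears 1 time(s)
  32: appears 1 time(s)
  42: appears 1 time(s)
Step 2: The value 13 appears most frequently (3 times).
Step 3: Mode = 13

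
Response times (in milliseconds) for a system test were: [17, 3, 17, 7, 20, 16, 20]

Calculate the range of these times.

17

Step 1: Identify the maximum value: max = 20
Step 2: Identify the minimum value: min = 3
Step 3: Range = max - min = 20 - 3 = 17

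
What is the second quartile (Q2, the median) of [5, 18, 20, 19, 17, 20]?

18.5

Step 1: Sort the data: [5, 17, 18, 19, 20, 20]
Step 2: n = 6
Step 3: Q2 is the median. Since n is even, it is the average of the values at positions 3 and 4:
  Q2 = (18 + 19) / 2 = 18.5
Step 4: Q2 = 18.5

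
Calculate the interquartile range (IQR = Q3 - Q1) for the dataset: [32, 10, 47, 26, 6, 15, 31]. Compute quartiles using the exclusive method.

22

Step 1: Sort the data: [6, 10, 15, 26, 31, 32, 47]
Step 2: n = 7
Step 3: Using the exclusive quartile method:
  Q1 = 10
  Q2 (median) = 26
  Q3 = 32
  IQR = Q3 - Q1 = 32 - 10 = 22
Step 4: IQR = 22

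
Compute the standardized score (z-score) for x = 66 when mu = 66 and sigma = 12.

0

Step 1: Recall the z-score formula: z = (x - mu) / sigma
Step 2: Substitute values: z = (66 - 66) / 12
Step 3: z = 0 / 12 = 0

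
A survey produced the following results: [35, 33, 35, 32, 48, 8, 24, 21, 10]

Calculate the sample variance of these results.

165.5

Step 1: Compute the mean: (35 + 33 + 35 + 32 + 48 + 8 + 24 + 21 + 10) / 9 = 27.3333
Step 2: Compute squared deviations from the mean:
  (35 - 27.3333)^2 = 58.7778
  (33 - 27.3333)^2 = 32.1111
  (35 - 27.3333)^2 = 58.7778
  (32 - 27.3333)^2 = 21.7778
  (48 - 27.3333)^2 = 427.1111
  (8 - 27.3333)^2 = 373.7778
  (24 - 27.3333)^2 = 11.1111
  (21 - 27.3333)^2 = 40.1111
  (10 - 27.3333)^2 = 300.4444
Step 3: Sum of squared deviations = 1324
Step 4: Sample variance = 1324 / 8 = 165.5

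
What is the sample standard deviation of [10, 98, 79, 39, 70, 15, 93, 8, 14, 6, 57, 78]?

35.7749

Step 1: Compute the mean: 47.25
Step 2: Sum of squared deviations from the mean: 14078.25
Step 3: Sample variance = 14078.25 / 11 = 1279.8409
Step 4: Standard deviation = sqrt(1279.8409) = 35.7749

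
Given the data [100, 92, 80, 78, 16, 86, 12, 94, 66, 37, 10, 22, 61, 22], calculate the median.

63.5

Step 1: Sort the data in ascending order: [10, 12, 16, 22, 22, 37, 61, 66, 78, 80, 86, 92, 94, 100]
Step 2: The number of values is n = 14.
Step 3: Since n is even, the median is the average of positions 7 and 8:
  Median = (61 + 66) / 2 = 63.5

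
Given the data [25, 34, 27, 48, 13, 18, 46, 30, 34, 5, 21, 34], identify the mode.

34

Step 1: Count the frequency of each value:
  5: appears 1 time(s)
  13: appears 1 time(s)
  18: appears 1 time(s)
  21: appears 1 time(s)
  25: appears 1 time(s)
  27: appears 1 time(s)
  30: appears 1 time(s)
  34: appears 3 time(s)
  46: appears 1 time(s)
  48: appears 1 time(s)
Step 2: The value 34 appears most frequently (3 times).
Step 3: Mode = 34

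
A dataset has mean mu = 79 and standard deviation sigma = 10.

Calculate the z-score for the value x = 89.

1

Step 1: Recall the z-score formula: z = (x - mu) / sigma
Step 2: Substitute values: z = (89 - 79) / 10
Step 3: z = 10 / 10 = 1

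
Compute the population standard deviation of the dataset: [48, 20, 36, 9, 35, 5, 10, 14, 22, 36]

13.7277

Step 1: Compute the mean: 23.5
Step 2: Sum of squared deviations from the mean: 1884.5
Step 3: Population variance = 1884.5 / 10 = 188.45
Step 4: Standard deviation = sqrt(188.45) = 13.7277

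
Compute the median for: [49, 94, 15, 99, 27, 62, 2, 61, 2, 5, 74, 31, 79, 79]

55

Step 1: Sort the data in ascending order: [2, 2, 5, 15, 27, 31, 49, 61, 62, 74, 79, 79, 94, 99]
Step 2: The number of values is n = 14.
Step 3: Since n is even, the median is the average of positions 7 and 8:
  Median = (49 + 61) / 2 = 55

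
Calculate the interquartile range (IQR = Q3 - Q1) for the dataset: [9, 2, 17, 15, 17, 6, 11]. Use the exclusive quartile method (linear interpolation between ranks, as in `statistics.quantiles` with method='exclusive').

11

Step 1: Sort the data: [2, 6, 9, 11, 15, 17, 17]
Step 2: n = 7
Step 3: Using the exclusive quartile method:
  Q1 = 6
  Q2 (median) = 11
  Q3 = 17
  IQR = Q3 - Q1 = 17 - 6 = 11
Step 4: IQR = 11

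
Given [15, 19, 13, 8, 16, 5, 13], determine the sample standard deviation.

4.7859

Step 1: Compute the mean: 12.7143
Step 2: Sum of squared deviations from the mean: 137.4286
Step 3: Sample variance = 137.4286 / 6 = 22.9048
Step 4: Standard deviation = sqrt(22.9048) = 4.7859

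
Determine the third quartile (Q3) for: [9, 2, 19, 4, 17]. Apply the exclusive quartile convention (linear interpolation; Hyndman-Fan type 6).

18

Step 1: Sort the data: [2, 4, 9, 17, 19]
Step 2: n = 5
Step 3: Using the exclusive quartile method:
  Q1 = 3
  Q2 (median) = 9
  Q3 = 18
  IQR = Q3 - Q1 = 18 - 3 = 15
Step 4: Q3 = 18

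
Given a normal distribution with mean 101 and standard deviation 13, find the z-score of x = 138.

2.8462

Step 1: Recall the z-score formula: z = (x - mu) / sigma
Step 2: Substitute values: z = (138 - 101) / 13
Step 3: z = 37 / 13 = 2.8462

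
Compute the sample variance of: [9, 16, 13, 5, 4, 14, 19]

31.619

Step 1: Compute the mean: (9 + 16 + 13 + 5 + 4 + 14 + 19) / 7 = 11.4286
Step 2: Compute squared deviations from the mean:
  (9 - 11.4286)^2 = 5.898
  (16 - 11.4286)^2 = 20.898
  (13 - 11.4286)^2 = 2.4694
  (5 - 11.4286)^2 = 41.3265
  (4 - 11.4286)^2 = 55.1837
  (14 - 11.4286)^2 = 6.6122
  (19 - 11.4286)^2 = 57.3265
Step 3: Sum of squared deviations = 189.7143
Step 4: Sample variance = 189.7143 / 6 = 31.619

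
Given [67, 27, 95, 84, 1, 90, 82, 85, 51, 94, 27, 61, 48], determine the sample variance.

901.7692

Step 1: Compute the mean: (67 + 27 + 95 + 84 + 1 + 90 + 82 + 85 + 51 + 94 + 27 + 61 + 48) / 13 = 62.4615
Step 2: Compute squared deviations from the mean:
  (67 - 62.4615)^2 = 20.5976
  (27 - 62.4615)^2 = 1257.5207
  (95 - 62.4615)^2 = 1058.7515
  (84 - 62.4615)^2 = 463.9053
  (1 - 62.4615)^2 = 3777.5207
  (90 - 62.4615)^2 = 758.3669
  (82 - 62.4615)^2 = 381.7515
  (85 - 62.4615)^2 = 507.9822
  (51 - 62.4615)^2 = 131.3669
  (94 - 62.4615)^2 = 994.6746
  (27 - 62.4615)^2 = 1257.5207
  (61 - 62.4615)^2 = 2.1361
  (48 - 62.4615)^2 = 209.1361
Step 3: Sum of squared deviations = 10821.2308
Step 4: Sample variance = 10821.2308 / 12 = 901.7692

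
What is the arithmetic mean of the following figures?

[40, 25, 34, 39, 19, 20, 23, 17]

27.125

Step 1: Sum all values: 40 + 25 + 34 + 39 + 19 + 20 + 23 + 17 = 217
Step 2: Count the number of values: n = 8
Step 3: Mean = sum / n = 217 / 8 = 27.125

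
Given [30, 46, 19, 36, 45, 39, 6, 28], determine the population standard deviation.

12.6929

Step 1: Compute the mean: 31.125
Step 2: Sum of squared deviations from the mean: 1288.875
Step 3: Population variance = 1288.875 / 8 = 161.1094
Step 4: Standard deviation = sqrt(161.1094) = 12.6929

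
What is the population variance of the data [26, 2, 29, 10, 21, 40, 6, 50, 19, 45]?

243.36

Step 1: Compute the mean: (26 + 2 + 29 + 10 + 21 + 40 + 6 + 50 + 19 + 45) / 10 = 24.8
Step 2: Compute squared deviations from the mean:
  (26 - 24.8)^2 = 1.44
  (2 - 24.8)^2 = 519.84
  (29 - 24.8)^2 = 17.64
  (10 - 24.8)^2 = 219.04
  (21 - 24.8)^2 = 14.44
  (40 - 24.8)^2 = 231.04
  (6 - 24.8)^2 = 353.44
  (50 - 24.8)^2 = 635.04
  (19 - 24.8)^2 = 33.64
  (45 - 24.8)^2 = 408.04
Step 3: Sum of squared deviations = 2433.6
Step 4: Population variance = 2433.6 / 10 = 243.36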